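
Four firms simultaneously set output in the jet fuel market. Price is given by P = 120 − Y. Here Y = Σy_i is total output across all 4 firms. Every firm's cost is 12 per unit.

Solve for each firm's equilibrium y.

21.6

A representative firm's profit is π_i = y_i(120 − Y) − 12y_i, with Y = y_i + Σ_{j≠i} y_j.
First-order condition: 108 − 2y_i − Σ_{j≠i} y_j = 0.
In a symmetric equilibrium every firm chooses the same y, so Σ_{j≠i} y_j = 3y. The condition becomes 108 − 5y = 0, giving y = 108/5 = 21.6.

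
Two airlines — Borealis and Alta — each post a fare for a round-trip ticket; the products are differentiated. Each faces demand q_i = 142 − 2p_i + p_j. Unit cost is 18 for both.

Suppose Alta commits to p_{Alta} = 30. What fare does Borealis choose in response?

52

Borealis's profit: π = (p_{Borealis} − 18)(142 − 2p_{Borealis} + p_{Alta}).
∂π/∂p_{Borealis} = 178 − 4p_{Borealis} + p_{Alta} = 0 ⇒ p_{Borealis} = 44.5 + 0.25p_{Alta}.
At p_{Alta} = 30: p_{Borealis} = 44.5 + 0.25·30 = 52.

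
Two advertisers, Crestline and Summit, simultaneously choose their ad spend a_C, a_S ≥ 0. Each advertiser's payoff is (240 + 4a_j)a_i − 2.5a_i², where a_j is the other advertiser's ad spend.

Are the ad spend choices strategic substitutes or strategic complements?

strategic complements

Crestline's payoff is (240 + 4a_S)a_C − 2.5a_C².
∂π/∂a_C = 240 + 4a_S − 5a_C = 0, so a_C = 48 + 0.8a_S.
The best-response slope da_C/da_S = 0.8 > 0: the reaction function is upward-sloping, so the choices are strategic complements.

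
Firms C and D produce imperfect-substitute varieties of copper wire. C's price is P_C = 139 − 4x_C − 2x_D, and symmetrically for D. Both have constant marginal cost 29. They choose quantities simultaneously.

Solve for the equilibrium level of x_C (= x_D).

Firm C's profit: π = x_C(139 − 4x_C − 2x_D) − 29x_C.
∂π/∂x_C = 110 − 8x_C − 2x_D = 0 ⇒ x_C = 13.75 − 0.25x_D.
The game is symmetric, so in equilibrium x_D = x_C: the reaction function gives 1.25x_C = 13.75, hence x_C = 11.

11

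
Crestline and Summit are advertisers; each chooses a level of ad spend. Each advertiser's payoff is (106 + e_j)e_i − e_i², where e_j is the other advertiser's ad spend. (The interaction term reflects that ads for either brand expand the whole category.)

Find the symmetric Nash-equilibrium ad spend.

Crestline's payoff is (106 + e_S)e_C − e_C².
∂π/∂e_C = 106 + e_S − 2e_C = 0, so e_C = 53 + 0.5e_S.
The game is symmetric, so in equilibrium e_S = e_C: the reaction function gives 0.5e_C = 53, hence e_C = 106.

106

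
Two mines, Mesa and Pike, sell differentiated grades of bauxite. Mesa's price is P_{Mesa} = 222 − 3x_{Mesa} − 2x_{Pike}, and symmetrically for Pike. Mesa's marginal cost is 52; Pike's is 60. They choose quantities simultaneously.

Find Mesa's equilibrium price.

Mine Mesa's profit: π = x_{Mesa}(222 − 3x_{Mesa} − 2x_{Pike}) − 52x_{Mesa}.
∂π/∂x_{Mesa} = 170 − 6x_{Mesa} − 2x_{Pike} = 0 ⇒ x_{Mesa} = 85/3 − (1/3)x_{Pike}.
Similarly x_{Pike} = 27 − (1/3)x_{Mesa}.
Solving the two reaction functions simultaneously: (1 − (−1/3)(−1/3))x_{Mesa} = 85/3 − (1/3)·27, so (8/9)x_{Mesa} = 58/3 and x_{Mesa} = 21.75.
Then x_{Pike} = 27 − (1/3)·21.75 = 19.75.
P_{Mesa} = 222 − 3·21.75 − 2·19.75 = 117.25.

117.25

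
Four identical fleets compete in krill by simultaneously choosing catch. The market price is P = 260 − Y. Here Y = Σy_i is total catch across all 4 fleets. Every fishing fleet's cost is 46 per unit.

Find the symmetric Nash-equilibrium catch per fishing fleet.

A representative fishing fleet's profit is π_i = y_i(260 − Y) − 46y_i, with Y = y_i + Σ_{j≠i} y_j.
First-order condition: 214 − 2y_i − Σ_{j≠i} y_j = 0.
Imposing symmetry (y_j = y for all j) turns Σ_{j≠i} y_j into 3y, so 214 = 5y and y = 42.8.

42.8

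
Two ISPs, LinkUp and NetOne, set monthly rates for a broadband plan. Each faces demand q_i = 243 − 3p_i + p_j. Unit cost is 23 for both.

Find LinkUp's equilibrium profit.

4657.08

LinkUp's profit: π = (p_{LinkUp} − 23)(243 − 3p_{LinkUp} + p_{NetOne}).
∂π/∂p_{LinkUp} = 312 − 6p_{LinkUp} + p_{NetOne} = 0 ⇒ p_{LinkUp} = 52 + (1/6)p_{NetOne}.
Setting p_{LinkUp} = p_{NetOne} in the reaction function: p_{LinkUp} = 52 + (1/6)p_{LinkUp}, so p_{LinkUp} = 52 / (5/6) = 62.4.
q_{LinkUp} = 243 − 3·62.4 + 62.4 = 118.2.
Profit = (62.4 − 23)·118.2 = 4657.08.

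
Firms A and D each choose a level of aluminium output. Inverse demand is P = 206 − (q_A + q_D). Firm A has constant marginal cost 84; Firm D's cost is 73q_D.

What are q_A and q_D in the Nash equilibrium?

Firm A's profit: π = q_A(206 − (q_A + q_D)) − 84q_A.
∂π/∂q_A = 122 − 2q_A − q_D = 0, so q_A = 61 − 0.5q_D.
By the same steps for D: q_D = 66.5 − 0.5q_A.
Solving the two reaction functions simultaneously: (1 − (−0.5)(−0.5))q_A = 61 − 0.5·66.5, so 0.75q_A = 27.75 and q_A = 37.
Then q_D = 66.5 − 0.5·37 = 48.

37, 48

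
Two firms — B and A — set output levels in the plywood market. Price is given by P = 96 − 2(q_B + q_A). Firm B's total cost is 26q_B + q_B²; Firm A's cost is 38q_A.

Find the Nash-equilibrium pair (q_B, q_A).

8.2, 10.4

Firm B's profit: π = q_B(96 − 2(q_B + q_A)) − 26q_B − q_B².
∂π/∂q_B = 70 − 6q_B − 2q_A = 0, so q_B = 35/3 − (1/3)q_A.
For A: ∂π/∂q_A = 58 − 4q_A − 2q_B = 0 ⇒ q_A = 14.5 − 0.5q_B.
Plugging q_A into B's best response: q_B = 35/3 − (1/3)(14.5 − 0.5q_B) ⇒ (5/6)q_B = 41/6, so q_B = 8.2.
Then q_A = 14.5 − 0.5·8.2 = 10.4.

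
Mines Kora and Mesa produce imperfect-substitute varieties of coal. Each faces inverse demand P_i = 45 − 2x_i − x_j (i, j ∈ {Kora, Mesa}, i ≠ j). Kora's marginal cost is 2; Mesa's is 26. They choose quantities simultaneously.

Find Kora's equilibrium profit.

Mine Kora's profit: π = x_{Kora}(45 − 2x_{Kora} − x_{Mesa}) − 2x_{Kora}.
∂π/∂x_{Kora} = 43 − 4x_{Kora} − x_{Mesa} = 0 ⇒ x_{Kora} = 10.75 − 0.25x_{Mesa}.
Similarly x_{Mesa} = 4.75 − 0.25x_{Kora}.
Substituting the second reaction function into the first: x_{Kora} = 10.75 − 0.25(4.75 − 0.25x_{Kora}), which gives 0.9375x_{Kora} = 9.5625 ⇒ x_{Kora} = 10.2.
Then x_{Mesa} = 4.75 − 0.25·10.2 = 2.2.
P_{Kora} = 45 − 2·10.2 − 2.2 = 22.4.
Profit = (22.4 − 2)·10.2 = 208.08.

208.08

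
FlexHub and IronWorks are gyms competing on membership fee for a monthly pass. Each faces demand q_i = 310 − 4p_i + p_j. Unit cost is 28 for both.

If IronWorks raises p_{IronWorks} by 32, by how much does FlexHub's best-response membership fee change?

4

FlexHub's profit: π = (p_{FlexHub} − 28)(310 − 4p_{FlexHub} + p_{IronWorks}).
∂π/∂p_{FlexHub} = 422 − 8p_{FlexHub} + p_{IronWorks} = 0 ⇒ p_{FlexHub} = 52.75 + 0.125p_{IronWorks}.
The reaction-function slope is 0.125, so a 32-unit rise in p_{IronWorks} moves p_{FlexHub} by 0.125 × 32 = 4. FlexHub's best response rises — the actions are strategic complements.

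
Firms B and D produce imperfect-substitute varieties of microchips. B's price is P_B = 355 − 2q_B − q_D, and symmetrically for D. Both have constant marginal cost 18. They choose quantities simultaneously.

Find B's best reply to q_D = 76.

Firm B's profit: π = q_B(355 − 2q_B − q_D) − 18q_B.
∂π/∂q_B = 337 − 4q_B − q_D = 0 ⇒ q_B = 84.25 − 0.25q_D.
At q_D = 76: q_B = 84.25 − 0.25·76 = 65.25.

65.25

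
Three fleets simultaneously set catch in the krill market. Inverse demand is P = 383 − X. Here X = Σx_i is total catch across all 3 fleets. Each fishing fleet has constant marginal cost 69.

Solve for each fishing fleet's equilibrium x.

A representative fishing fleet's profit is π_i = x_i(383 − X) − 69x_i, with X = x_i + Σ_{j≠i} x_j.
First-order condition: 314 − 2x_i − Σ_{j≠i} x_j = 0.
Imposing symmetry (x_j = x for all j) turns Σ_{j≠i} x_j into 2x, so 314 = 4x and x = 78.5.

78.5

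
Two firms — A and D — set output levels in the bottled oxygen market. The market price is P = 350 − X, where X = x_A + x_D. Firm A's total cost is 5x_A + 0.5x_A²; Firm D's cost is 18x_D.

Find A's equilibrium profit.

7689.84

Firm A's profit: π = x_A(350 − (x_A + x_D)) − 5x_A − 0.5x_A².
∂π/∂x_A = 345 − 3x_A − x_D = 0, so x_A = 115 − (1/3)x_D.
For D: ∂π/∂x_D = 332 − 2x_D − x_A = 0 ⇒ x_D = 166 − 0.5x_A.
Solving the two reaction functions simultaneously: (1 − (−1/3)(−0.5))x_A = 115 − (1/3)·166, so (5/6)x_A = 179/3 and x_A = 71.6.
Then x_D = 166 − 0.5·71.6 = 130.2.
Price P = 350 − 201.8 = 148.2.
A's profit: (148.2 − 5)·71.6 − 0.5(71.6)² = 7689.84.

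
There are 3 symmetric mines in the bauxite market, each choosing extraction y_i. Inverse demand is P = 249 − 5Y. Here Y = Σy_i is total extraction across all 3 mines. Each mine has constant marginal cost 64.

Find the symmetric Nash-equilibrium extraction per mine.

9.25

A representative mine's profit is π_i = y_i(249 − 5Y) − 64y_i, with Y = y_i + Σ_{j≠i} y_j.
First-order condition: 185 − 10y_i − 5Σ_{j≠i} y_j = 0.
In a symmetric equilibrium every mine chooses the same y, so Σ_{j≠i} y_j = 2y. The condition becomes 185 − 20y = 0, giving y = 185/20 = 9.25.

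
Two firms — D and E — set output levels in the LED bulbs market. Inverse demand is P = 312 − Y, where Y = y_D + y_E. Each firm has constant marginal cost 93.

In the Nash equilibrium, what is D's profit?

5329

Firm D's profit: π = y_D(312 − (y_D + y_E)) − 93y_D.
∂π/∂y_D = 219 − 2y_D − y_E = 0, so y_D = 109.5 − 0.5y_E.
The game is symmetric, so in equilibrium y_E = y_D: the reaction function gives 1.5y_D = 109.5, hence y_D = 73.
Price P = 312 − 146 = 166.
D's profit: (166 − 93)·73 = 5329.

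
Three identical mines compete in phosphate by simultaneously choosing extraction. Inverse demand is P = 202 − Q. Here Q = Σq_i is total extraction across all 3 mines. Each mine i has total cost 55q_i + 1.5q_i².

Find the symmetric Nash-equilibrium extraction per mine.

A representative mine's profit is π_i = q_i(202 − Q) − 55q_i − 1.5q_i², with Q = q_i + Σ_{j≠i} q_j.
First-order condition: 147 − 5q_i − Σ_{j≠i} q_j = 0.
Imposing symmetry (q_j = q for all j) turns Σ_{j≠i} q_j into 2q, so 147 = 7q and q = 21.

21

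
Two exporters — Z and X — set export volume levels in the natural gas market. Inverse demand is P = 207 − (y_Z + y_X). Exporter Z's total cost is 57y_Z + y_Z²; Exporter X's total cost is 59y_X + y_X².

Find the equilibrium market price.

Exporter Z's profit: π = y_Z(207 − (y_Z + y_X)) − 57y_Z − y_Z².
∂π/∂y_Z = 150 − 4y_Z − y_X = 0, so y_Z = 37.5 − 0.25y_X.
By the same steps for X: y_X = 37 − 0.25y_Z.
Substituting the second reaction function into the first: y_Z = 37.5 − 0.25(37 − 0.25y_Z), which gives 0.9375y_Z = 28.25 ⇒ y_Z = 452/15.
Then y_X = 37 − 0.25·(452/15) = 442/15.
Equilibrium price: P = 207 − 59.6 = 147.4.

147.4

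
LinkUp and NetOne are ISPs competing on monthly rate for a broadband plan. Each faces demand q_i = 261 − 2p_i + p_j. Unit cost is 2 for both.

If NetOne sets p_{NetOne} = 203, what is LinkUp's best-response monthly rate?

117

LinkUp's profit: π = (p_{LinkUp} − 2)(261 − 2p_{LinkUp} + p_{NetOne}).
∂π/∂p_{LinkUp} = 265 − 4p_{LinkUp} + p_{NetOne} = 0 ⇒ p_{LinkUp} = 66.25 + 0.25p_{NetOne}.
At p_{NetOne} = 203: p_{LinkUp} = 66.25 + 0.25·203 = 117.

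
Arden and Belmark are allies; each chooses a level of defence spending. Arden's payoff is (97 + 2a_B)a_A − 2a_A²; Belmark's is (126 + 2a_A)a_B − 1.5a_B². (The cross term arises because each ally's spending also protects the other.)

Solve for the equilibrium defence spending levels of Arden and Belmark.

Expanding Arden's payoff: 97a_A + 2a_Ba_A − 2a_A².
∂π/∂a_A = 97 + 2a_B − 4a_A = 0, so a_A = 24.25 + 0.5a_B.
Likewise for Belmark: a_B = 42 + (2/3)a_A.
Solving the two reaction functions simultaneously: (1 − (0.5)(2/3))a_A = 24.25 + 0.5·42, so (2/3)a_A = 45.25 and a_A = 67.875.
Then a_B = 42 + (2/3)·67.875 = 87.25.

67.875, 87.25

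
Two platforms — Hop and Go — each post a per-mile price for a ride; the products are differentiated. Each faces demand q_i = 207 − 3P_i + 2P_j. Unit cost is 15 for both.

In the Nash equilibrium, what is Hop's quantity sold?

144

Hop's profit: π = (P_{Hop} − 15)(207 − 3P_{Hop} + 2P_{Go}).
∂π/∂P_{Hop} = 252 − 6P_{Hop} + 2P_{Go} = 0 ⇒ P_{Hop} = 42 + (1/3)P_{Go}.
The game is symmetric, so in equilibrium P_{Go} = P_{Hop}: the reaction function gives (2/3)P_{Hop} = 42, hence P_{Hop} = 63.
q_{Hop} = 207 − 3·63 + 2·63 = 144.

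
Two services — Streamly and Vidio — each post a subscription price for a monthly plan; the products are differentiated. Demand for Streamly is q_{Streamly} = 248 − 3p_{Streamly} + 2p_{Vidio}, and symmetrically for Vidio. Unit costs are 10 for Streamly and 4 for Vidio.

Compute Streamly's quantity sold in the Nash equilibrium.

175.125

Streamly's profit: π = (p_{Streamly} − 10)(248 − 3p_{Streamly} + 2p_{Vidio}).
∂π/∂p_{Streamly} = 278 − 6p_{Streamly} + 2p_{Vidio} = 0 ⇒ p_{Streamly} = 139/3 + (1/3)p_{Vidio}.
Similarly p_{Vidio} = 130/3 + (1/3)p_{Streamly}.
Plugging p_{Vidio} into Streamly's best response: p_{Streamly} = 139/3 + (1/3)(130/3 + (1/3)p_{Streamly}) ⇒ (8/9)p_{Streamly} = 547/9, so p_{Streamly} = 68.375.
Then p_{Vidio} = 130/3 + (1/3)·68.375 = 66.125.
q_{Streamly} = 248 − 3·68.375 + 2·66.125 = 175.125.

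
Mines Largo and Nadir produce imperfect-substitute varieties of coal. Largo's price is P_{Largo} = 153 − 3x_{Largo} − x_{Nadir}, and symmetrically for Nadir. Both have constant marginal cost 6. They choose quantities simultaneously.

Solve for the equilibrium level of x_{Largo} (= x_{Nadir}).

Mine Largo's profit: π = x_{Largo}(153 − 3x_{Largo} − x_{Nadir}) − 6x_{Largo}.
∂π/∂x_{Largo} = 147 − 6x_{Largo} − x_{Nadir} = 0 ⇒ x_{Largo} = 24.5 − (1/6)x_{Nadir}.
By symmetry x_{Nadir} = x_{Largo}; substituting into the reaction function, (7/6)x_{Largo} = 24.5 and x_{Largo} = 21.

21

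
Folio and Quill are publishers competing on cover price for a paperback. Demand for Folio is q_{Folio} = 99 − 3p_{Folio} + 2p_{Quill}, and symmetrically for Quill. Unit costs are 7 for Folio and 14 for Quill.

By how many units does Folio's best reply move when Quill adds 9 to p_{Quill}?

Folio's profit: π = (p_{Folio} − 7)(99 − 3p_{Folio} + 2p_{Quill}).
∂π/∂p_{Folio} = 120 − 6p_{Folio} + 2p_{Quill} = 0 ⇒ p_{Folio} = 20 + (1/3)p_{Quill}.
The reaction-function slope is 1/3, so a 9-unit rise in p_{Quill} moves p_{Folio} by 1/3 × 9 = 3. Folio's best response rises — the actions are strategic complements.

3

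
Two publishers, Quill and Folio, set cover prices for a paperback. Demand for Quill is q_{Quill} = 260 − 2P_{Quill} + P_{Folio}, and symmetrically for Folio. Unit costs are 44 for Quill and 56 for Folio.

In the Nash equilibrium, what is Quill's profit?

10833.92

Quill's profit: π = (P_{Quill} − 44)(260 − 2P_{Quill} + P_{Folio}).
∂π/∂P_{Quill} = 348 − 4P_{Quill} + P_{Folio} = 0 ⇒ P_{Quill} = 87 + 0.25P_{Folio}.
Similarly P_{Folio} = 93 + 0.25P_{Quill}.
Substituting the second reaction function into the first: P_{Quill} = 87 + 0.25(93 + 0.25P_{Quill}), which gives 0.9375P_{Quill} = 110.25 ⇒ P_{Quill} = 117.6.
Then P_{Folio} = 93 + 0.25·117.6 = 122.4.
q_{Quill} = 260 − 2·117.6 + 122.4 = 147.2.
Profit = (117.6 − 44)·147.2 = 10833.92.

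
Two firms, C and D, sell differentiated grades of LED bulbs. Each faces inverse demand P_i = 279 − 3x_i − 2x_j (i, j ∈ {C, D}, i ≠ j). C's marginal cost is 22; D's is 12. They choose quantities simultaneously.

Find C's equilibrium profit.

Firm C's profit: π = x_C(279 − 3x_C − 2x_D) − 22x_C.
∂π/∂x_C = 257 − 6x_C − 2x_D = 0 ⇒ x_C = 257/6 − (1/3)x_D.
Similarly x_D = 44.5 − (1/3)x_C.
Plugging x_D into C's best response: x_C = 257/6 − (1/3)(44.5 − (1/3)x_C) ⇒ (8/9)x_C = 28, so x_C = 31.5.
Then x_D = 44.5 − (1/3)·31.5 = 34.
P_C = 279 − 3·31.5 − 2·34 = 116.5.
Profit = (116.5 − 22)·31.5 = 2976.75.

2976.75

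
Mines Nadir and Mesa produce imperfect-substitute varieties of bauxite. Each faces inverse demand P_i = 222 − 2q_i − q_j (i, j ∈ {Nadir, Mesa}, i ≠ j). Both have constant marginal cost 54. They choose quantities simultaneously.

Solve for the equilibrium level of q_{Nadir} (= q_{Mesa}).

Mine Nadir's profit: π = q_{Nadir}(222 − 2q_{Nadir} − q_{Mesa}) − 54q_{Nadir}.
∂π/∂q_{Nadir} = 168 − 4q_{Nadir} − q_{Mesa} = 0 ⇒ q_{Nadir} = 42 − 0.25q_{Mesa}.
The game is symmetric, so in equilibrium q_{Mesa} = q_{Nadir}: the reaction function gives 1.25q_{Nadir} = 42, hence q_{Nadir} = 33.6.

33.6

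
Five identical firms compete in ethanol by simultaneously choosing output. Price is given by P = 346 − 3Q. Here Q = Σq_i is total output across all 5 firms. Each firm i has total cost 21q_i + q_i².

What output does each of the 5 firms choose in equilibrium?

A representative firm's profit is π_i = q_i(346 − 3Q) − 21q_i − q_i², with Q = q_i + Σ_{j≠i} q_j.
First-order condition: 325 − 8q_i − 3Σ_{j≠i} q_j = 0.
Imposing symmetry (q_j = q for all j) turns Σ_{j≠i} q_j into 4q, so 325 = 20q and q = 16.25.

16.25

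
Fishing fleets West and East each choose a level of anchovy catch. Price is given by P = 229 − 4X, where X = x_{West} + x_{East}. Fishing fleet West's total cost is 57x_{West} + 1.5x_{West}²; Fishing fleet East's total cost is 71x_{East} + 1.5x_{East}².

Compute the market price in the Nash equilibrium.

Fishing fleet West's profit: π = x_{West}(229 − 4(x_{West} + x_{East})) − 57x_{West} − 1.5x_{West}².
∂π/∂x_{West} = 172 − 11x_{West} − 4x_{East} = 0, so x_{West} = 172/11 − (4/11)x_{East}.
By the same steps for East: x_{East} = 158/11 − (4/11)x_{West}.
Plugging x_{East} into West's best response: x_{West} = 172/11 − (4/11)(158/11 − (4/11)x_{West}) ⇒ (105/121)x_{West} = 1260/121, so x_{West} = 12.
Then x_{East} = 158/11 − (4/11)·12 = 10.
Equilibrium price: P = 229 − 4·22 = 141.

141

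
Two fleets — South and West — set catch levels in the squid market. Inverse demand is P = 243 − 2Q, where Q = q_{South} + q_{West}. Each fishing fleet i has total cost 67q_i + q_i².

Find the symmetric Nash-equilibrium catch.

Fishing fleet South's profit: π = q_{South}(243 − 2(q_{South} + q_{West})) − 67q_{South} − q_{South}².
∂π/∂q_{South} = 176 − 6q_{South} − 2q_{West} = 0, so q_{South} = 88/3 − (1/3)q_{West}.
By symmetry q_{West} = q_{South}; substituting into the reaction function, (4/3)q_{South} = 88/3 and q_{South} = 22.

22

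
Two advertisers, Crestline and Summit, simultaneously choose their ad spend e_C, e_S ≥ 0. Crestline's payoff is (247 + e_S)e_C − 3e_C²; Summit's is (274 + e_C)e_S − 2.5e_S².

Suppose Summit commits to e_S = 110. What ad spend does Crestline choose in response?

Expanding Crestline's payoff: 247e_C + e_Se_C − 3e_C².
∂π/∂e_C = 247 + e_S − 6e_C = 0, so e_C = 247/6 + (1/6)e_S.
At e_S = 110: e_C = 247/6 + (1/6)·110 = 59.5.

59.5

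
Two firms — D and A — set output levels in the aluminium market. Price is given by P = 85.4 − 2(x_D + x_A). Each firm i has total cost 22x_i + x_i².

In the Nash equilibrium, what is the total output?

15.85

Firm D's profit: π = x_D(85.4 − 2(x_D + x_A)) − 22x_D − x_D².
∂π/∂x_D = 63.4 − 6x_D − 2x_A = 0, so x_D = 317/30 − (1/3)x_A.
Setting x_D = x_A in the reaction function: x_D = 317/30 − (1/3)x_D, so x_D = (317/30) / (4/3) = 7.925.
Total output: 7.925 + 7.925 = 15.85.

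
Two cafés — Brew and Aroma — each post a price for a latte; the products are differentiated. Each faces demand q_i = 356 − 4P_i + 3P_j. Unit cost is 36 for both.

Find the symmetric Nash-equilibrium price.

Brew's profit: π = (P_{Brew} − 36)(356 − 4P_{Brew} + 3P_{Aroma}).
∂π/∂P_{Brew} = 500 − 8P_{Brew} + 3P_{Aroma} = 0 ⇒ P_{Brew} = 62.5 + 0.375P_{Aroma}.
By symmetry P_{Aroma} = P_{Brew}; substituting into the reaction function, 0.625P_{Brew} = 62.5 and P_{Brew} = 100.

100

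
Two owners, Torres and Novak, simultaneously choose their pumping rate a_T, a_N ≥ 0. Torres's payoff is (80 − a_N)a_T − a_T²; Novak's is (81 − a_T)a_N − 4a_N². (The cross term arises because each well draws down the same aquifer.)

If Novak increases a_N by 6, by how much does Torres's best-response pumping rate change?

Expanding Torres's payoff: 80a_T − a_Na_T − a_T².
∂π/∂a_T = 80 − a_N − 2a_T = 0, so a_T = 40 − 0.5a_N.
The reaction-function slope is −0.5, so a 6-unit rise in a_N moves a_T by −0.5 × 6 = −3. Torres's best response falls — the actions are strategic substitutes.

-3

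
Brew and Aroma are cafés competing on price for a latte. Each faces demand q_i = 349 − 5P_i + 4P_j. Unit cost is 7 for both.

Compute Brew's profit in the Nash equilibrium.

16245

Brew's profit: π = (P_{Brew} − 7)(349 − 5P_{Brew} + 4P_{Aroma}).
∂π/∂P_{Brew} = 384 − 10P_{Brew} + 4P_{Aroma} = 0 ⇒ P_{Brew} = 38.4 + 0.4P_{Aroma}.
Setting P_{Brew} = P_{Aroma} in the reaction function: P_{Brew} = 38.4 + 0.4P_{Brew}, so P_{Brew} = 38.4 / 0.6 = 64.
q_{Brew} = 349 − 5·64 + 4·64 = 285.
Profit = (64 − 7)·285 = 16245.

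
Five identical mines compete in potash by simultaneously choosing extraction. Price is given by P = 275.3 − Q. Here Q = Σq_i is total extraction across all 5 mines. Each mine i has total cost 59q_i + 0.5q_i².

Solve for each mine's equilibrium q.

30.9

A representative mine's profit is π_i = q_i(275.3 − Q) − 59q_i − 0.5q_i², with Q = q_i + Σ_{j≠i} q_j.
First-order condition: 216.3 − 3q_i − Σ_{j≠i} q_j = 0.
Imposing symmetry (q_j = q for all j) turns Σ_{j≠i} q_j into 4q, so 216.3 = 7q and q = 30.9.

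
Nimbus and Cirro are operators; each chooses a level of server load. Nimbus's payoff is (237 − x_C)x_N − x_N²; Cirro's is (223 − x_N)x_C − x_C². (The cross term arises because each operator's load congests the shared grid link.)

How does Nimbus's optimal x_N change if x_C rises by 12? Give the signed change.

-6

Expanding Nimbus's payoff: 237x_N − x_Cx_N − x_N².
∂π/∂x_N = 237 − x_C − 2x_N = 0, so x_N = 118.5 − 0.5x_C.
The reaction-function slope is −0.5, so a 12-unit rise in x_C moves x_N by −0.5 × 12 = −6. Nimbus's best response falls — the actions are strategic substitutes.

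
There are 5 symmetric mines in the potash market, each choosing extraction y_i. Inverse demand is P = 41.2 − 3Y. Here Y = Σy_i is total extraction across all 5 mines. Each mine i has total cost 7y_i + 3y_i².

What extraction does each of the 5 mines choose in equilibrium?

A representative mine's profit is π_i = y_i(41.2 − 3Y) − 7y_i − 3y_i², with Y = y_i + Σ_{j≠i} y_j.
First-order condition: 34.2 − 12y_i − 3Σ_{j≠i} y_j = 0.
With identical mines, set every y_j = y: then 34.2 − 12y − 12y = 0, i.e. y = 34.2/24 = 1.425.

1.425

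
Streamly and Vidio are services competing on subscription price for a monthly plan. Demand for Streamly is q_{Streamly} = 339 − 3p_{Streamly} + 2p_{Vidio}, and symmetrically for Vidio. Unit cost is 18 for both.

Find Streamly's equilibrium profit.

19320.1875

Streamly's profit: π = (p_{Streamly} − 18)(339 − 3p_{Streamly} + 2p_{Vidio}).
∂π/∂p_{Streamly} = 393 − 6p_{Streamly} + 2p_{Vidio} = 0 ⇒ p_{Streamly} = 65.5 + (1/3)p_{Vidio}.
By symmetry p_{Vidio} = p_{Streamly}; substituting into the reaction function, (2/3)p_{Streamly} = 65.5 and p_{Streamly} = 98.25.
q_{Streamly} = 339 − 3·98.25 + 2·98.25 = 240.75.
Profit = (98.25 − 18)·240.75 = 19320.1875.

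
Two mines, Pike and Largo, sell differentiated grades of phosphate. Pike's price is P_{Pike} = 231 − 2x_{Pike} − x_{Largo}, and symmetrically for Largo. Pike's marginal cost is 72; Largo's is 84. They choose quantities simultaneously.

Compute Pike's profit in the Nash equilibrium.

Mine Pike's profit: π = x_{Pike}(231 − 2x_{Pike} − x_{Largo}) − 72x_{Pike}.
∂π/∂x_{Pike} = 159 − 4x_{Pike} − x_{Largo} = 0 ⇒ x_{Pike} = 39.75 − 0.25x_{Largo}.
Similarly x_{Largo} = 36.75 − 0.25x_{Pike}.
Solving the two reaction functions simultaneously: (1 − (−0.25)(−0.25))x_{Pike} = 39.75 − 0.25·36.75, so 0.9375x_{Pike} = 30.5625 and x_{Pike} = 32.6.
Then x_{Largo} = 36.75 − 0.25·32.6 = 28.6.
P_{Pike} = 231 − 2·32.6 − 28.6 = 137.2.
Profit = (137.2 − 72)·32.6 = 2125.52.

2125.52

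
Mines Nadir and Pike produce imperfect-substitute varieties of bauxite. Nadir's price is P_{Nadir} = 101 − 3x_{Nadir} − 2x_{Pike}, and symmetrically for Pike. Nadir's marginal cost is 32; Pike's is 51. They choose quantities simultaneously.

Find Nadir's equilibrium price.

Mine Nadir's profit: π = x_{Nadir}(101 − 3x_{Nadir} − 2x_{Pike}) − 32x_{Nadir}.
∂π/∂x_{Nadir} = 69 − 6x_{Nadir} − 2x_{Pike} = 0 ⇒ x_{Nadir} = 11.5 − (1/3)x_{Pike}.
Similarly x_{Pike} = 25/3 − (1/3)x_{Nadir}.
Plugging x_{Pike} into Nadir's best response: x_{Nadir} = 11.5 − (1/3)(25/3 − (1/3)x_{Nadir}) ⇒ (8/9)x_{Nadir} = 157/18, so x_{Nadir} = 9.8125.
Then x_{Pike} = 25/3 − (1/3)·9.8125 = 5.0625.
P_{Nadir} = 101 − 3·9.8125 − 2·5.0625 = 61.4375.

61.4375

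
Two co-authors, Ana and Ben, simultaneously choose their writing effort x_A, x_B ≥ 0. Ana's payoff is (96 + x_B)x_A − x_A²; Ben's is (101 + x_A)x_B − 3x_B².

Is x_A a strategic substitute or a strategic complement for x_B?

strategic complements

Expanding Ana's payoff: 96x_A + x_Bx_A − x_A².
∂π/∂x_A = 96 + x_B − 2x_A = 0, so x_A = 48 + 0.5x_B.
The best-response slope dx_A/dx_B = 0.5 > 0: the reaction function is upward-sloping, so the choices are strategic complements.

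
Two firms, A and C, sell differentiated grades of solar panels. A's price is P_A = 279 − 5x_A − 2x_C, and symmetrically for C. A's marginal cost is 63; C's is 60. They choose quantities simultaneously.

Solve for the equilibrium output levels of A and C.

17.9375, 18.3125

Firm A's profit: π = x_A(279 − 5x_A − 2x_C) − 63x_A.
∂π/∂x_A = 216 − 10x_A − 2x_C = 0 ⇒ x_A = 21.6 − 0.2x_C.
Similarly x_C = 21.9 − 0.2x_A.
Solving the two reaction functions simultaneously: (1 − (−0.2)(−0.2))x_A = 21.6 − 0.2·21.9, so 0.96x_A = 17.22 and x_A = 17.9375.
Then x_C = 21.9 − 0.2·17.9375 = 18.3125.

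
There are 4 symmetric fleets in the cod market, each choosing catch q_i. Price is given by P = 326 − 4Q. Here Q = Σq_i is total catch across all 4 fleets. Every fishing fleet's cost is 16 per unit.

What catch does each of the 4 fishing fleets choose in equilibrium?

A representative fishing fleet's profit is π_i = q_i(326 − 4Q) − 16q_i, with Q = q_i + Σ_{j≠i} q_j.
First-order condition: 310 − 8q_i − 4Σ_{j≠i} q_j = 0.
In a symmetric equilibrium every fishing fleet chooses the same q, so Σ_{j≠i} q_j = 3q. The condition becomes 310 − 20q = 0, giving q = 310/20 = 15.5.

15.5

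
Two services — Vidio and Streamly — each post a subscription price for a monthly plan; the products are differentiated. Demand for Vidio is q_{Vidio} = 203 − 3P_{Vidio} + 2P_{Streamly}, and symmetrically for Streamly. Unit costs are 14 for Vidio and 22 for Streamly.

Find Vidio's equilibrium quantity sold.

146.25

Vidio's profit: π = (P_{Vidio} − 14)(203 − 3P_{Vidio} + 2P_{Streamly}).
∂π/∂P_{Vidio} = 245 − 6P_{Vidio} + 2P_{Streamly} = 0 ⇒ P_{Vidio} = 245/6 + (1/3)P_{Streamly}.
Similarly P_{Streamly} = 269/6 + (1/3)P_{Vidio}.
Plugging P_{Streamly} into Vidio's best response: P_{Vidio} = 245/6 + (1/3)(269/6 + (1/3)P_{Vidio}) ⇒ (8/9)P_{Vidio} = 502/9, so P_{Vidio} = 62.75.
Then P_{Streamly} = 269/6 + (1/3)·62.75 = 65.75.
q_{Vidio} = 203 − 3·62.75 + 2·65.75 = 146.25.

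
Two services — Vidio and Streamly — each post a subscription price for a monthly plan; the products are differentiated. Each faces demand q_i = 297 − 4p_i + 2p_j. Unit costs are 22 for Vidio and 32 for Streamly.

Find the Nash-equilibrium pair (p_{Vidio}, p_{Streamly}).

65.5, 69.5

Vidio's profit: π = (p_{Vidio} − 22)(297 − 4p_{Vidio} + 2p_{Streamly}).
∂π/∂p_{Vidio} = 385 − 8p_{Vidio} + 2p_{Streamly} = 0 ⇒ p_{Vidio} = 48.125 + 0.25p_{Streamly}.
Similarly p_{Streamly} = 53.125 + 0.25p_{Vidio}.
Solving the two reaction functions simultaneously: (1 − (0.25)(0.25))p_{Vidio} = 48.125 + 0.25·53.125, so 0.9375p_{Vidio} = 1965/32 and p_{Vidio} = 65.5.
Then p_{Streamly} = 53.125 + 0.25·65.5 = 69.5.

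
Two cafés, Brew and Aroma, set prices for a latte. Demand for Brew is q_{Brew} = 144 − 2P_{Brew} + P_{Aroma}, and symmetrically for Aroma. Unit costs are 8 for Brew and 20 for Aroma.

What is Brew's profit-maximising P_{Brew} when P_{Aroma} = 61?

Brew's profit: π = (P_{Brew} − 8)(144 − 2P_{Brew} + P_{Aroma}).
∂π/∂P_{Brew} = 160 − 4P_{Brew} + P_{Aroma} = 0 ⇒ P_{Brew} = 40 + 0.25P_{Aroma}.
At P_{Aroma} = 61: P_{Brew} = 40 + 0.25·61 = 55.25.

55.25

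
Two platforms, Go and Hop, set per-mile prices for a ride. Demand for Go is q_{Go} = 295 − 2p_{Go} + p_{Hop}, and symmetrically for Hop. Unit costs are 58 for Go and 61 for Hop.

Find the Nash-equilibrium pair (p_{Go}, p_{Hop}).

Go's profit: π = (p_{Go} − 58)(295 − 2p_{Go} + p_{Hop}).
∂π/∂p_{Go} = 411 − 4p_{Go} + p_{Hop} = 0 ⇒ p_{Go} = 102.75 + 0.25p_{Hop}.
Similarly p_{Hop} = 104.25 + 0.25p_{Go}.
Solving the two reaction functions simultaneously: (1 − (0.25)(0.25))p_{Go} = 102.75 + 0.25·104.25, so 0.9375p_{Go} = 128.8125 and p_{Go} = 137.4.
Then p_{Hop} = 104.25 + 0.25·137.4 = 138.6.

137.4, 138.6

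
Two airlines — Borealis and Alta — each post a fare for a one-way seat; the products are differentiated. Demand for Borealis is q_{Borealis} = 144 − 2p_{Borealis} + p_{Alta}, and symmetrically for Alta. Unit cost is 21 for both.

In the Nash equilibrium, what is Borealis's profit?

3362

Borealis's profit: π = (p_{Borealis} − 21)(144 − 2p_{Borealis} + p_{Alta}).
∂π/∂p_{Borealis} = 186 − 4p_{Borealis} + p_{Alta} = 0 ⇒ p_{Borealis} = 46.5 + 0.25p_{Alta}.
Setting p_{Borealis} = p_{Alta} in the reaction function: p_{Borealis} = 46.5 + 0.25p_{Borealis}, so p_{Borealis} = 46.5 / 0.75 = 62.
q_{Borealis} = 144 − 2·62 + 62 = 82.
Profit = (62 − 21)·82 = 3362.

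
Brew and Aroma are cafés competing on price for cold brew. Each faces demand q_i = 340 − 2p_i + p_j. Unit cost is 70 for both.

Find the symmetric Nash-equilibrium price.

Brew's profit: π = (p_{Brew} − 70)(340 − 2p_{Brew} + p_{Aroma}).
∂π/∂p_{Brew} = 480 − 4p_{Brew} + p_{Aroma} = 0 ⇒ p_{Brew} = 120 + 0.25p_{Aroma}.
Setting p_{Brew} = p_{Aroma} in the reaction function: p_{Brew} = 120 + 0.25p_{Brew}, so p_{Brew} = 120 / 0.75 = 160.

160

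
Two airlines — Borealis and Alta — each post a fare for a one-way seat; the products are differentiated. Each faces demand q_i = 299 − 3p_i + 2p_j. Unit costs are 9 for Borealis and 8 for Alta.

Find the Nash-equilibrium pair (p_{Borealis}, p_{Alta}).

Borealis's profit: π = (p_{Borealis} − 9)(299 − 3p_{Borealis} + 2p_{Alta}).
∂π/∂p_{Borealis} = 326 − 6p_{Borealis} + 2p_{Alta} = 0 ⇒ p_{Borealis} = 163/3 + (1/3)p_{Alta}.
Similarly p_{Alta} = 323/6 + (1/3)p_{Borealis}.
Substituting the second reaction function into the first: p_{Borealis} = 163/3 + (1/3)(323/6 + (1/3)p_{Borealis}), which gives (8/9)p_{Borealis} = 1301/18 ⇒ p_{Borealis} = 81.3125.
Then p_{Alta} = 323/6 + (1/3)·81.3125 = 80.9375.

81.3125, 80.9375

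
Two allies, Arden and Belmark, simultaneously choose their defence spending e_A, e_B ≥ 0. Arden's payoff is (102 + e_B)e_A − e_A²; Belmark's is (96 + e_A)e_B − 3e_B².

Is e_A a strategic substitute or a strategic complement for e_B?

Expanding Arden's payoff: 102e_A + e_Be_A − e_A².
∂π/∂e_A = 102 + e_B − 2e_A = 0, so e_A = 51 + 0.5e_B.
The best-response slope de_A/de_B = 0.5 > 0: the reaction function is upward-sloping, so the choices are strategic complements.

strategic complements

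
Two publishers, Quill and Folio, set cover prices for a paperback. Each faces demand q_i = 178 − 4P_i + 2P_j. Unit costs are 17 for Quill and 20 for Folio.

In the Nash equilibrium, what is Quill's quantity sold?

Quill's profit: π = (P_{Quill} − 17)(178 − 4P_{Quill} + 2P_{Folio}).
∂π/∂P_{Quill} = 246 − 8P_{Quill} + 2P_{Folio} = 0 ⇒ P_{Quill} = 30.75 + 0.25P_{Folio}.
Similarly P_{Folio} = 32.25 + 0.25P_{Quill}.
Solving the two reaction functions simultaneously: (1 − (0.25)(0.25))P_{Quill} = 30.75 + 0.25·32.25, so 0.9375P_{Quill} = 38.8125 and P_{Quill} = 41.4.
Then P_{Folio} = 32.25 + 0.25·41.4 = 42.6.
q_{Quill} = 178 − 4·41.4 + 2·42.6 = 97.6.

97.6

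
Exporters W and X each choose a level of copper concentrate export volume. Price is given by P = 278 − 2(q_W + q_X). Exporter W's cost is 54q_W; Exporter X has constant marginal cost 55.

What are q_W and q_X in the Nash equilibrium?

Exporter W's profit: π = q_W(278 − 2(q_W + q_X)) − 54q_W.
∂π/∂q_W = 224 − 4q_W − 2q_X = 0, so q_W = 56 − 0.5q_X.
By the same steps for X: q_X = 55.75 − 0.5q_W.
Substituting the second reaction function into the first: q_W = 56 − 0.5(55.75 − 0.5q_W), which gives 0.75q_W = 28.125 ⇒ q_W = 37.5.
Then q_X = 55.75 − 0.5·37.5 = 37.

37.5, 37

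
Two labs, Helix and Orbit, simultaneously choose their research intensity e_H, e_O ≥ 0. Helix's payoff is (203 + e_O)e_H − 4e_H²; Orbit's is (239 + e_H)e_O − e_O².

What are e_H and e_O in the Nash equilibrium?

Expanding Helix's payoff: 203e_H + e_Oe_H − 4e_H².
∂π/∂e_H = 203 + e_O − 8e_H = 0, so e_H = 25.375 + 0.125e_O.
Likewise for Orbit: e_O = 119.5 + 0.5e_H.
Plugging e_O into Helix's best response: e_H = 25.375 + 0.125(119.5 + 0.5e_H) ⇒ 0.9375e_H = 40.3125, so e_H = 43.
Then e_O = 119.5 + 0.5·43 = 141.

43, 141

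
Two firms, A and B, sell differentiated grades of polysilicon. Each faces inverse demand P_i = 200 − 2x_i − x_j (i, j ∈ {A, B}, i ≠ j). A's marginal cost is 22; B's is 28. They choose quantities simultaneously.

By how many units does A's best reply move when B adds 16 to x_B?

Firm A's profit: π = x_A(200 − 2x_A − x_B) − 22x_A.
∂π/∂x_A = 178 − 4x_A − x_B = 0 ⇒ x_A = 44.5 − 0.25x_B.
The reaction-function slope is −0.25, so a 16-unit rise in x_B moves x_A by −0.25 × 16 = −4. A's best response falls — the actions are strategic substitutes.

-4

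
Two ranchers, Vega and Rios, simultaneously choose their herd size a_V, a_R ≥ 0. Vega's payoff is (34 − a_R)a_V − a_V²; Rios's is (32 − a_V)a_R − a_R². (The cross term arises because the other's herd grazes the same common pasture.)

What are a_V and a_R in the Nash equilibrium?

Expanding Vega's payoff: 34a_V − a_Ra_V − a_V².
∂π/∂a_V = 34 − a_R − 2a_V = 0, so a_V = 17 − 0.5a_R.
Likewise for Rios: a_R = 16 − 0.5a_V.
Plugging a_R into Vega's best response: a_V = 17 − 0.5(16 − 0.5a_V) ⇒ 0.75a_V = 9, so a_V = 12.
Then a_R = 16 − 0.5·12 = 10.

12, 10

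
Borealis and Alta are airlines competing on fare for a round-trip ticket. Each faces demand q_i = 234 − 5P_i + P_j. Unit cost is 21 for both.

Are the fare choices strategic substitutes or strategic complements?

strategic complements

Borealis's profit: π = (P_{Borealis} − 21)(234 − 5P_{Borealis} + P_{Alta}).
∂π/∂P_{Borealis} = 339 − 10P_{Borealis} + P_{Alta} = 0 ⇒ P_{Borealis} = 33.9 + 0.1P_{Alta}.
The best-response slope dP_{Borealis}/dP_{Alta} = 0.1 > 0: the reaction function is upward-sloping, so the choices are strategic complements.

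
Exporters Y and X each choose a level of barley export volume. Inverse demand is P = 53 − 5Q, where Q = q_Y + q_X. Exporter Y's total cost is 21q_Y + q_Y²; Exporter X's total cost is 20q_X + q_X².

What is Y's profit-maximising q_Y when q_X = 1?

2.25

Exporter Y's profit: π = q_Y(53 − 5(q_Y + q_X)) − 21q_Y − q_Y².
∂π/∂q_Y = 32 − 12q_Y − 5q_X = 0, so q_Y = 8/3 − (5/12)q_X.
At q_X = 1: q_Y = 8/3 − (5/12)·1 = 2.25.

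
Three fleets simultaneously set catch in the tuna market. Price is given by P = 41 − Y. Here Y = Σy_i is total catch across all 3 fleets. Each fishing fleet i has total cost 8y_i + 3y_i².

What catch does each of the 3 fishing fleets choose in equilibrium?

A representative fishing fleet's profit is π_i = y_i(41 − Y) − 8y_i − 3y_i², with Y = y_i + Σ_{j≠i} y_j.
First-order condition: 33 − 8y_i − Σ_{j≠i} y_j = 0.
Imposing symmetry (y_j = y for all j) turns Σ_{j≠i} y_j into 2y, so 33 = 10y and y = 3.3.

3.3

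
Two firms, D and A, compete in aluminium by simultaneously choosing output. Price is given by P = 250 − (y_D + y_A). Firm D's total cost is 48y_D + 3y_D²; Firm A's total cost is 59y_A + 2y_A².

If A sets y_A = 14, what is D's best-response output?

Firm D's profit: π = y_D(250 − (y_D + y_A)) − 48y_D − 3y_D².
∂π/∂y_D = 202 − 8y_D − y_A = 0, so y_D = 25.25 − 0.125y_A.
At y_A = 14: y_D = 25.25 − 0.125·14 = 23.5.

23.5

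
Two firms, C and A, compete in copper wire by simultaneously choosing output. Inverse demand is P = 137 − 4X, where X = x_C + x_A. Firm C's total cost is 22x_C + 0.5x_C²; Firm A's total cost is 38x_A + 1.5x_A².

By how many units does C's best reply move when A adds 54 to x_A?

-24

Firm C's profit: π = x_C(137 − 4(x_C + x_A)) − 22x_C − 0.5x_C².
∂π/∂x_C = 115 − 9x_C − 4x_A = 0, so x_C = 115/9 − (4/9)x_A.
The reaction-function slope is −4/9, so a 54-unit rise in x_A moves x_C by −4/9 × 54 = −24. C's best response falls — the actions are strategic substitutes.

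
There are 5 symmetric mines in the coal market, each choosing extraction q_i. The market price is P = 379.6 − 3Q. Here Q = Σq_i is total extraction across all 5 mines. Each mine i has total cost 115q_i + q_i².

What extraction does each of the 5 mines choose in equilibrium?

13.23

A representative mine's profit is π_i = q_i(379.6 − 3Q) − 115q_i − q_i², with Q = q_i + Σ_{j≠i} q_j.
First-order condition: 264.6 − 8q_i − 3Σ_{j≠i} q_j = 0.
In a symmetric equilibrium every mine chooses the same q, so Σ_{j≠i} q_j = 4q. The condition becomes 264.6 − 20q = 0, giving q = 264.6/20 = 13.23.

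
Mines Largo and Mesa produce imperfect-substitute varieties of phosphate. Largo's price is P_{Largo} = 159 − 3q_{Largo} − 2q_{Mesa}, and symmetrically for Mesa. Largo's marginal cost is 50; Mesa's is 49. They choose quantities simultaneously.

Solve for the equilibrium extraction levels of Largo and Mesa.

Mine Largo's profit: π = q_{Largo}(159 − 3q_{Largo} − 2q_{Mesa}) − 50q_{Largo}.
∂π/∂q_{Largo} = 109 − 6q_{Largo} − 2q_{Mesa} = 0 ⇒ q_{Largo} = 109/6 − (1/3)q_{Mesa}.
Similarly q_{Mesa} = 55/3 − (1/3)q_{Largo}.
Plugging q_{Mesa} into Largo's best response: q_{Largo} = 109/6 − (1/3)(55/3 − (1/3)q_{Largo}) ⇒ (8/9)q_{Largo} = 217/18, so q_{Largo} = 13.5625.
Then q_{Mesa} = 55/3 − (1/3)·13.5625 = 13.8125.

13.5625, 13.8125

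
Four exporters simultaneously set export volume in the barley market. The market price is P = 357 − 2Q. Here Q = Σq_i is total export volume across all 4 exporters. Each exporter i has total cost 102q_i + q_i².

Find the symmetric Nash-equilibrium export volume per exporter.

21.25

A representative exporter's profit is π_i = q_i(357 − 2Q) − 102q_i − q_i², with Q = q_i + Σ_{j≠i} q_j.
First-order condition: 255 − 6q_i − 2Σ_{j≠i} q_j = 0.
With identical exporters, set every q_j = q: then 255 − 6q − 6q = 0, i.e. q = 255/12 = 21.25.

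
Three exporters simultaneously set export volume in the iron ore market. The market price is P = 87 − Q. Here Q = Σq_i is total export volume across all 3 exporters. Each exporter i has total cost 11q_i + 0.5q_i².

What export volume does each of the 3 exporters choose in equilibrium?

A representative exporter's profit is π_i = q_i(87 − Q) − 11q_i − 0.5q_i², with Q = q_i + Σ_{j≠i} q_j.
First-order condition: 76 − 3q_i − Σ_{j≠i} q_j = 0.
With identical exporters, set every q_j = q: then 76 − 3q − 2q = 0, i.e. q = 76/5 = 15.2.

15.2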